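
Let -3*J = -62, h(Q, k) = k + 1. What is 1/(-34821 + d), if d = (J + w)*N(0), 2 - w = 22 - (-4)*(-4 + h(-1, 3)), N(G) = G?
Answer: -1/34821 ≈ -2.8718e-5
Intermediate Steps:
h(Q, k) = 1 + k
J = 62/3 (J = -1/3*(-62) = 62/3 ≈ 20.667)
w = -20 (w = 2 - (22 - (-4)*(-4 + (1 + 3))) = 2 - (22 - (-4)*(-4 + 4)) = 2 - (22 - (-4)*0) = 2 - (22 - 1*0) = 2 - (22 + 0) = 2 - 1*22 = 2 - 22 = -20)
d = 0 (d = (62/3 - 20)*0 = (2/3)*0 = 0)
1/(-34821 + d) = 1/(-34821 + 0) = 1/(-34821) = -1/34821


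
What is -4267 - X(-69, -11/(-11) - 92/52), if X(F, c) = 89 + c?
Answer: -56618/13 ≈ -4355.2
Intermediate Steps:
-4267 - X(-69, -11/(-11) - 92/52) = -4267 - (89 + (-11/(-11) - 92/52)) = -4267 - (89 + (-11*(-1/11) - 92*1/52)) = -4267 - (89 + (1 - 23/13)) = -4267 - (89 - 10/13) = -4267 - 1*1147/13 = -4267 - 1147/13 = -56618/13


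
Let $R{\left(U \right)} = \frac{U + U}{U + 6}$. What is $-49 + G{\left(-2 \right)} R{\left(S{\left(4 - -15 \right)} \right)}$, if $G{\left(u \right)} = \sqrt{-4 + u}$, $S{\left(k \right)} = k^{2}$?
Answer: $-49 + \frac{722 i \sqrt{6}}{367} \approx -49.0 + 4.8189 i$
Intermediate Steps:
$R{\left(U \right)} = \frac{2 U}{6 + U}$
$-49 + G{\left(-2 \right)} R{\left(S{\left(4 - -15 \right)} \right)} = -49 + \sqrt{-4 - 2} \frac{2 \left(4 - -15\right)^{2}}{6 + \left(4 - -15\right)^{2}} = -49 + \sqrt{-6} \frac{2 \left(4 + 15\right)^{2}}{6 + \left(4 + 15\right)^{2}} = -49 + i \sqrt{6} \frac{2 \cdot 19^{2}}{6 + 19^{2}} = -49 + i \sqrt{6} \cdot 2 \cdot 361 \frac{1}{6 + 361} = -49 + i \sqrt{6} \cdot 2 \cdot 361 \cdot \frac{1}{367} = -49 + i \sqrt{6} \cdot \frac{722}{367} = -49 + \frac{722 i \sqrt{6}}{367}$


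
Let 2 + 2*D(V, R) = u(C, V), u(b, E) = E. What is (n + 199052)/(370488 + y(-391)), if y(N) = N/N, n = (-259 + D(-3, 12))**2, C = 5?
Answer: 1069737/1481956 ≈ 0.72184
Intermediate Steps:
D(V, R) = -1 + V/2
n = 273529/4 (n = (-259 + (-1 + (1/2)*(-3)))**2 = (-259 + (-1 - 3/2))**2 = (-259 - 5/2)**2 = (-523/2)**2 = 273529/4 ≈ 68382.)
y(N) = 1
(n + 199052)/(370488 + y(-391)) = (273529/4 + 199052)/(370488 + 1) = (1069737/4)/370489 = (1069737/4)*(1/370489) = 1069737/1481956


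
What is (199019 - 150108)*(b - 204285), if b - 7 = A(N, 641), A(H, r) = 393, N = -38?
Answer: -9972219235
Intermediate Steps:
b = 400 (b = 7 + 393 = 400)
(199019 - 150108)*(b - 204285) = (199019 - 150108)*(400 - 204285) = 48911*(-203885) = -9972219235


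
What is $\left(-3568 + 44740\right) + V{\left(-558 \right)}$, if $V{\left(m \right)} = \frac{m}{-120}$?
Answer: $\frac{823533}{20} \approx 41177.0$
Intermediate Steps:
$V{\left(m \right)} = - \frac{m}{120}$ ($V{\left(m \right)} = m \left(- \frac{1}{120}\right) = - \frac{m}{120}$)
$\left(-3568 + 44740\right) + V{\left(-558 \right)} = \left(-3568 + 44740\right) - - \frac{93}{20} = 41172 + \frac{93}{20} = \frac{823533}{20}$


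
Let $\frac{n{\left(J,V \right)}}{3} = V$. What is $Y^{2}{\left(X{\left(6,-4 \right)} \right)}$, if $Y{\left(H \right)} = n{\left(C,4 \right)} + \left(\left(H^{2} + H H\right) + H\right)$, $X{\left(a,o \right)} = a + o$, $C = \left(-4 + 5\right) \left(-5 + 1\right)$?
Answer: $484$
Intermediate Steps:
$C = -4$ ($C = 1 \left(-4\right) = -4$)
$n{\left(J,V \right)} = 3 V$
$Y{\left(H \right)} = 12 + H + 2 H^{2}$ ($Y{\left(H \right)} = 3 \cdot 4 + \left(\left(H^{2} + H H\right) + H\right) = 12 + \left(\left(H^{2} + H^{2}\right) + H\right) = 12 + \left(2 H^{2} + H\right) = 12 + \left(H + 2 H^{2}\right) = 12 + H + 2 H^{2}$)
$Y^{2}{\left(X{\left(6,-4 \right)} \right)} = \left(12 + \left(6 - 4\right) + 2 \left(6 - 4\right)^{2}\right)^{2} = \left(12 + 2 + 2 \cdot 2^{2}\right)^{2} = \left(12 + 2 + 2 \cdot 4\right)^{2} = \left(12 + 2 + 8\right)^{2} = 22^{2} = 484$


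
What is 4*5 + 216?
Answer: 236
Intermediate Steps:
4*5 + 216 = 20 + 216 = 236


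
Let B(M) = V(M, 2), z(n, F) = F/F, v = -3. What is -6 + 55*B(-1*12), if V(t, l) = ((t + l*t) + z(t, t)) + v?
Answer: -2096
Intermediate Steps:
z(n, F) = 1
V(t, l) = -2 + t + l*t (V(t, l) = ((t + l*t) + 1) - 3 = (1 + t + l*t) - 3 = -2 + t + l*t)
B(M) = -2 + 3*M (B(M) = -2 + M + 2*M = -2 + 3*M)
-6 + 55*B(-1*12) = -6 + 55*(-2 + 3*(-1*12)) = -6 + 55*(-2 + 3*(-12)) = -6 + 55*(-2 - 36) = -6 + 55*(-38) = -6 - 2090 = -2096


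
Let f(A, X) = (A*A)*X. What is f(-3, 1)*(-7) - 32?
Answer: -95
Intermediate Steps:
f(A, X) = X*A² (f(A, X) = A²*X = X*A²)
f(-3, 1)*(-7) - 32 = (1*(-3)²)*(-7) - 32 = (1*9)*(-7) - 32 = 9*(-7) - 32 = -63 - 32 = -95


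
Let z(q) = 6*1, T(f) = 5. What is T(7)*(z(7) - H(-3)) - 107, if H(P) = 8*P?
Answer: 43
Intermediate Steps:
z(q) = 6
T(7)*(z(7) - H(-3)) - 107 = 5*(6 - 8*(-3)) - 107 = 5*(6 - 1*(-24)) - 107 = 5*(6 + 24) - 107 = 5*30 - 107 = 150 - 107 = 43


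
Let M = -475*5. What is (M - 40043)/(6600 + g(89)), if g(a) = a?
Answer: -42418/6689 ≈ -6.3415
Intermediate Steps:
M = -2375
(M - 40043)/(6600 + g(89)) = (-2375 - 40043)/(6600 + 89) = -42418/6689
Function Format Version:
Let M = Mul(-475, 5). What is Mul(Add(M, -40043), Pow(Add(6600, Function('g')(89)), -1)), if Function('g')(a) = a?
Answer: Rational(-42418, 6689) ≈ -6.3415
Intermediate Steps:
M = -2375
Mul(Add(M, -40043), Pow(Add(6600, Function('g')(89)), -1)) = Mul(Add(-2375, -40043), Pow(Add(6600, 89), -1)) = Mul(-42418, Pow(6689, -1)) = Mul(-42418, Rational(1, 6689)) = Rational(-42418, 6689)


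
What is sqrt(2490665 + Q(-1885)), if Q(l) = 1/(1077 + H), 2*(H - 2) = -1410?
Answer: sqrt(348384257914)/374 ≈ 1578.2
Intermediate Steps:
H = -703 (H = 2 + (1/2)*(-1410) = 2 - 705 = -703)
Q(l) = 1/374 (Q(l) = 1/(1077 - 703) = 1/374)
sqrt(2490665 + Q(-1885)) = sqrt(2490665 + 1/374) = sqrt(931508711/374) = sqrt(348384257914)/374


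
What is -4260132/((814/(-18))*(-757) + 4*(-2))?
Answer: -38341188/308027 ≈ -124.47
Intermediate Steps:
-4260132/((814/(-18))*(-757) + 4*(-2)) = -4260132/((814*(-1/18))*(-757) - 8) = -4260132/(-407/9*(-757) - 8) = -4260132/(308099/9 - 8) = -4260132/308027/9 = -4260132*9/308027 = -38341188/308027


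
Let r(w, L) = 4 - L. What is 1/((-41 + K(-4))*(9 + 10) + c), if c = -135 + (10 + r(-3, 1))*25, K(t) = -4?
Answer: -1/665 ≈ -0.0015038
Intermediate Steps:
c = 190 (c = -135 + (10 + (4 - 1*1))*25 = -135 + (10 + (4 - 1))*25 = -135 + (10 + 3)*25 = -135 + 13*25 = -135 + 325 = 190)
1/((-41 + K(-4))*(9 + 10) + c) = 1/((-41 - 4)*(9 + 10) + 190) = 1/(-45*19 + 190) = 1/(-855 + 190) = 1/(-665) = -1/665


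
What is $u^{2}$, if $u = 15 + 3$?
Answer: $324$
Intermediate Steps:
$u = 18$
$u^{2} = 18^{2} = 324$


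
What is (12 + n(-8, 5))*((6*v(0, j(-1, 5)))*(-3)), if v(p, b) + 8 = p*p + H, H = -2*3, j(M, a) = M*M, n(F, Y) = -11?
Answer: 252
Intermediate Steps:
j(M, a) = M²
H = -6
v(p, b) = -14 + p² (v(p, b) = -8 + (p*p - 6) = -8 + (p² - 6) = -8 + (-6 + p²) = -14 + p²)
(12 + n(-8, 5))*((6*v(0, j(-1, 5)))*(-3)) = (12 - 11)*((6*(-14 + 0²))*(-3)) = 1*((6*(-14 + 0))*(-3)) = 1*((6*(-14))*(-3)) = 1*(-84*(-3)) = 1*252 = 252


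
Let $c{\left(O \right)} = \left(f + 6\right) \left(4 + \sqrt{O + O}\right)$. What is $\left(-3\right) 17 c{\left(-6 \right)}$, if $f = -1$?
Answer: $-1020 - 510 i \sqrt{3} \approx -1020.0 - 883.35 i$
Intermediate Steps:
$c{\left(O \right)} = 20 + 5 \sqrt{2} \sqrt{O}$ ($c{\left(O \right)} = \left(-1 + 6\right) \left(4 + \sqrt{O + O}\right) = 5 \left(4 + \sqrt{2 O}\right) = 5 \left(4 + \sqrt{2} \sqrt{O}\right) = 20 + 5 \sqrt{2} \sqrt{O}$)
$\left(-3\right) 17 c{\left(-6 \right)} = \left(-3\right) 17 \left(20 + 5 \sqrt{2} \sqrt{-6}\right) = - 51 \left(20 + 5 \sqrt{2} i \sqrt{6}\right) = - 51 \left(20 + 10 i \sqrt{3}\right) = -1020 - 510 i \sqrt{3}$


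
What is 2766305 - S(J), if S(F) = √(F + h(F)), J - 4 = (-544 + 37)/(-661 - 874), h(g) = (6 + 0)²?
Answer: 2766305 - √95027245/1535 ≈ 2.7663e+6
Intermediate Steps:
h(g) = 36 (h(g) = 6² = 36)
J = 6647/1535 (J = 4 + (-544 + 37)/(-661 - 874) = 4 - 507/(-1535) = 4 - 507*(-1/1535) = 4 + 507/1535 = 6647/1535 ≈ 4.3303)
S(F) = √(36 + F) (S(F) = √(F + 36) = √(36 + F))
2766305 - S(J) = 2766305 - √(36 + 6647/1535) = 2766305 - √(61907/1535) = 2766305 - √95027245/1535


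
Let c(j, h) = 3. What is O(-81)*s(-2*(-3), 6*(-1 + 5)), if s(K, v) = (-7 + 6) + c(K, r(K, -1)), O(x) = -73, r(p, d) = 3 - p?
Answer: -146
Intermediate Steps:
s(K, v) = 2 (s(K, v) = (-7 + 6) + 3 = -1 + 3 = 2)
O(-81)*s(-2*(-3), 6*(-1 + 5)) = -73*2 = -146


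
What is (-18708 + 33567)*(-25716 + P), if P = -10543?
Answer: -538772481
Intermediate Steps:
(-18708 + 33567)*(-25716 + P) = (-18708 + 33567)*(-25716 - 10543) = 14859*(-36259) = -538772481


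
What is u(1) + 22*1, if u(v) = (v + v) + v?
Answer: 25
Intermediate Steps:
u(v) = 3*v (u(v) = 2*v + v = 3*v)
u(1) + 22*1 = 3*1 + 22*1 = 3 + 22 = 25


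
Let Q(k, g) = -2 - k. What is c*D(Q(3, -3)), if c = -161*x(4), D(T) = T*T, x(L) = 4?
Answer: -16100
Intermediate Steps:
D(T) = T²
c = -644 (c = -161*4 = -644)
c*D(Q(3, -3)) = -644*(-2 - 1*3)² = -644*(-2 - 3)² = -644*(-5)² = -644*25 = -16100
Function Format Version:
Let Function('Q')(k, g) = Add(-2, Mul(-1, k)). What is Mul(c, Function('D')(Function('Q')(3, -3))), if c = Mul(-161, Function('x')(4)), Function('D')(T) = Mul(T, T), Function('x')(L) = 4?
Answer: -16100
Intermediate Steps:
Function('D')(T) = Pow(T, 2)
c = -644 (c = Mul(-161, 4) = -644)
Mul(c, Function('D')(Function('Q')(3, -3))) = Mul(-644, Pow(Add(-2, Mul(-1, 3)), 2)) = Mul(-644, Pow(Add(-2, -3), 2)) = Mul(-644, Pow(-5, 2)) = Mul(-644, 25) = -16100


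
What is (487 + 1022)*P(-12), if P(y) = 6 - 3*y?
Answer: 63378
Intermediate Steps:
(487 + 1022)*P(-12) = (487 + 1022)*(6 - 3*(-12)) = 1509*(6 + 36) = 1509*42 = 63378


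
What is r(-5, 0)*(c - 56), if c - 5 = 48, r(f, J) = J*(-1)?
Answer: 0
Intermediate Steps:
r(f, J) = -J
c = 53 (c = 5 + 48 = 53)
r(-5, 0)*(c - 56) = (-1*0)*(53 - 56) = 0*(-3) = 0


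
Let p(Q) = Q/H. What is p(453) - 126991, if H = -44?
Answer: -5588057/44 ≈ -1.2700e+5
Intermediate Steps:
p(Q) = -Q/44 (p(Q) = Q/(-44) = Q*(-1/44) = -Q/44)
p(453) - 126991 = -1/44*453 - 126991 = -453/44 - 126991 = -5588057/44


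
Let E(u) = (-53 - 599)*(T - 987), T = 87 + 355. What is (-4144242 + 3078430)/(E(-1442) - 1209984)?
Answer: 266453/213661 ≈ 1.2471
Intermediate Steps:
T = 442
E(u) = 355340 (E(u) = (-53 - 599)*(442 - 987) = -652*(-545) = 355340)
(-4144242 + 3078430)/(E(-1442) - 1209984) = (-4144242 + 3078430)/(355340 - 1209984) = -1065812/(-854644) = -1065812*(-1/854644) = 266453/213661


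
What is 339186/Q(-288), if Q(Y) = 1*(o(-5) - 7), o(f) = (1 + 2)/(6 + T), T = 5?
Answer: -1865523/37 ≈ -50420.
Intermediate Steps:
o(f) = 3/11 (o(f) = (1 + 2)/(6 + 5) = 3/11)
Q(Y) = -74/11 (Q(Y) = 1*(3/11 - 7) = 1*(-74/11) = -74/11)
339186/Q(-288) = 339186/(-74/11) = 339186*(-11/74) = -1865523/37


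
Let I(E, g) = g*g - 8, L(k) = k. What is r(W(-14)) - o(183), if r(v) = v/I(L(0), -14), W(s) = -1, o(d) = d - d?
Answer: -1/188 ≈ -0.0053191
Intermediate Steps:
I(E, g) = -8 + g**2 (I(E, g) = g**2 - 8 = -8 + g**2)
o(d) = 0
r(v) = v/188 (r(v) = v/(-8 + (-14)**2) = v/(-8 + 196) = v/188)
r(W(-14)) - o(183) = (1/188)*(-1) - 1*0 = -1/188 + 0 = -1/188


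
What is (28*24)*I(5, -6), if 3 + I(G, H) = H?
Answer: -6048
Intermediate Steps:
I(G, H) = -3 + H
(28*24)*I(5, -6) = (28*24)*(-3 - 6) = 672*(-9) = -6048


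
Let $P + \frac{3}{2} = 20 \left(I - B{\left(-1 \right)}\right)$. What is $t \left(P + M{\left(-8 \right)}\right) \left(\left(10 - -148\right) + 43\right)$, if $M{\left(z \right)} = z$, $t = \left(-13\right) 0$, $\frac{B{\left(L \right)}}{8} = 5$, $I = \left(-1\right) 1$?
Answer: $0$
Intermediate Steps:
$I = -1$
$B{\left(L \right)} = 40$ ($B{\left(L \right)} = 8 \cdot 5 = 40$)
$t = 0$
$P = - \frac{1643}{2}$ ($P = - \frac{3}{2} + 20 \left(-1 - 40\right) = - \frac{3}{2} + 20 \left(-41\right) = - \frac{3}{2} - 820 = - \frac{1643}{2} \approx -821.5$)
$t \left(P + M{\left(-8 \right)}\right) \left(\left(10 - -148\right) + 43\right) = 0 \left(- \frac{1643}{2} - 8\right) \left(\left(10 - -148\right) + 43\right) = 0 \left(- \frac{1659 \left(\left(10 + 148\right) + 43\right)}{2}\right) = 0 \left(- \frac{1659 \left(158 + 43\right)}{2}\right) = 0 \left(\left(- \frac{1659}{2}\right) 201\right) = 0 \left(- \frac{333459}{2}\right) = 0$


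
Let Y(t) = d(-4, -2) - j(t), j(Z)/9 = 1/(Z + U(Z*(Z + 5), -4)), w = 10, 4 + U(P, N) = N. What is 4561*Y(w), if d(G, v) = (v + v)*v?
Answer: 31927/2 ≈ 15964.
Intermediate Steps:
U(P, N) = -4 + N
d(G, v) = 2*v² (d(G, v) = (2*v)*v = 2*v²)
j(Z) = 9/(-8 + Z) (j(Z) = 9/(Z + (-4 - 4)) = 9/(Z - 8) = 9/(-8 + Z))
Y(t) = 8 - 9/(-8 + t) (Y(t) = 2*(-2)² - 9/(-8 + t) = 2*4 - 9/(-8 + t) = 8 - 9/(-8 + t))
4561*Y(w) = 4561*((-73 + 8*10)/(-8 + 10)) = 4561*((-73 + 80)/2) = 4561*((½)*7) = 4561*(7/2) = 31927/2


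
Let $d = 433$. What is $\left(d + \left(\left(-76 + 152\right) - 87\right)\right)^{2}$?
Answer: $178084$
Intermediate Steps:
$\left(d + \left(\left(-76 + 152\right) - 87\right)\right)^{2} = \left(433 + \left(\left(-76 + 152\right) - 87\right)\right)^{2} = \left(433 + \left(76 - 87\right)\right)^{2} = \left(433 - 11\right)^{2} = 422^{2} = 178084$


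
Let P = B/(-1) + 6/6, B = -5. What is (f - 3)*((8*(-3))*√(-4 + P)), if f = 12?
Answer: -216*√2 ≈ -305.47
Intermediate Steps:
P = 6 (P = -5/(-1) + 6/6 = -5*(-1) + 6*(⅙) = 5 + 1 = 6)
(f - 3)*((8*(-3))*√(-4 + P)) = (12 - 3)*((8*(-3))*√(-4 + 6)) = 9*(-24*√2) = -216*√2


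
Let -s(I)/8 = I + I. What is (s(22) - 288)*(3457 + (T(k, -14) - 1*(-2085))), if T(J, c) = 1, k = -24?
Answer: -3547520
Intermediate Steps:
s(I) = -16*I (s(I) = -8*(I + I) = -16*I)
(s(22) - 288)*(3457 + (T(k, -14) - 1*(-2085))) = (-16*22 - 288)*(3457 + (1 - 1*(-2085))) = (-352 - 288)*(3457 + (1 + 2085)) = -640*(3457 + 2086) = -640*5543 = -3547520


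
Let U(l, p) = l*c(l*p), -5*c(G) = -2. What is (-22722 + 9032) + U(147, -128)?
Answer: -68156/5 ≈ -13631.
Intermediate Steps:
c(G) = ⅖ (c(G) = -⅕*(-2) = ⅖)
U(l, p) = 2*l/5 (U(l, p) = l*(⅖) = 2*l/5)
(-22722 + 9032) + U(147, -128) = (-22722 + 9032) + (⅖)*147 = -13690 + 294/5 = -68156/5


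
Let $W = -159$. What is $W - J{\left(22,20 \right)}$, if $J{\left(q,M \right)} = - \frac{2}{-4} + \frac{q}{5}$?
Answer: $- \frac{1639}{10} \approx -163.9$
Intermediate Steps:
$J{\left(q,M \right)} = \frac{1}{2} + \frac{q}{5}$ ($J{\left(q,M \right)} = \left(-2\right) \left(- \frac{1}{4}\right) + q \frac{1}{5} = \frac{1}{2} + \frac{q}{5}$)
$W - J{\left(22,20 \right)} = -159 - \left(\frac{1}{2} + \frac{1}{5} \cdot 22\right) = -159 - \left(\frac{1}{2} + \frac{22}{5}\right) = -159 - \frac{49}{10} = - \frac{1639}{10}$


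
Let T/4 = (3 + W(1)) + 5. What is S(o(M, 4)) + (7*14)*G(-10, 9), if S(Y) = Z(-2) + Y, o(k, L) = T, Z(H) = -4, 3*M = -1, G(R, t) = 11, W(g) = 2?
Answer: 1114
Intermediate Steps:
M = -⅓ (M = (⅓)*(-1) = -⅓ ≈ -0.33333)
T = 40 (T = 4*((3 + 2) + 5) = 4*(5 + 5) = 4*10 = 40)
o(k, L) = 40
S(Y) = -4 + Y
S(o(M, 4)) + (7*14)*G(-10, 9) = (-4 + 40) + (7*14)*11 = 36 + 98*11 = 36 + 1078 = 1114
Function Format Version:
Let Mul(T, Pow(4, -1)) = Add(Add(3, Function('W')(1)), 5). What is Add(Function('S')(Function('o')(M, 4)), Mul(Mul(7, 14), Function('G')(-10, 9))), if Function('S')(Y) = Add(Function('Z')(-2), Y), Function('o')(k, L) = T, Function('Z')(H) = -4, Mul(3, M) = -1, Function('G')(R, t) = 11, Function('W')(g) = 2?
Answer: 1114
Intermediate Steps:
M = Rational(-1, 3) (M = Mul(Rational(1, 3), -1) = Rational(-1, 3) ≈ -0.33333)
T = 40 (T = Mul(4, Add(Add(3, 2), 5)) = Mul(4, Add(5, 5)) = Mul(4, 10) = 40)
Function('o')(k, L) = 40
Function('S')(Y) = Add(-4, Y)
Add(Function('S')(Function('o')(M, 4)), Mul(Mul(7, 14), Function('G')(-10, 9))) = Add(Add(-4, 40), Mul(Mul(7, 14), 11)) = Add(36, Mul(98, 11)) = Add(36, 1078) = 1114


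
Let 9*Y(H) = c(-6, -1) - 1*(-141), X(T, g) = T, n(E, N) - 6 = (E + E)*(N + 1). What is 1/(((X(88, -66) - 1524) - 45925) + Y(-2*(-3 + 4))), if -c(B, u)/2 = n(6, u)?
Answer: -3/142040 ≈ -2.1121e-5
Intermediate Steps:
n(E, N) = 6 + 2*E*(1 + N) (n(E, N) = 6 + (E + E)*(N + 1) = 6 + (2*E)*(1 + N) = 6 + 2*E*(1 + N))
c(B, u) = -36 - 24*u (c(B, u) = -2*(6 + 2*6 + 2*6*u) = -2*(6 + 12 + 12*u) = -2*(18 + 12*u) = -36 - 24*u)
Y(H) = 43/3 (Y(H) = ((-36 - 24*(-1)) - 1*(-141))/9 = ((-36 + 24) + 141)/9 = (-12 + 141)/9 = (⅑)*129 = 43/3)
1/(((X(88, -66) - 1524) - 45925) + Y(-2*(-3 + 4))) = 1/(((88 - 1524) - 45925) + 43/3) = 1/((-1436 - 45925) + 43/3) = 1/(-47361 + 43/3) = 1/(-142040/3) = -3/142040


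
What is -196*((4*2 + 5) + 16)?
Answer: -5684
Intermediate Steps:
-196*((4*2 + 5) + 16) = -196*((8 + 5) + 16) = -196*(13 + 16) = -196*29 = -5684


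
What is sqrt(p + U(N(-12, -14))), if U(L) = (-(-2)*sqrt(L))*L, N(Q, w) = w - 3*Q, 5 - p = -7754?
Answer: sqrt(7759 + 44*sqrt(22)) ≈ 89.249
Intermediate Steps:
p = 7759 (p = 5 - 1*(-7754) = 5 + 7754 = 7759)
U(L) = 2*L**(3/2) (U(L) = (2*sqrt(L))*L = 2*L**(3/2))
sqrt(p + U(N(-12, -14))) = sqrt(7759 + 2*(-14 - 3*(-12))**(3/2)) = sqrt(7759 + 2*(-14 + 36)**(3/2)) = sqrt(7759 + 2*22**(3/2)) = sqrt(7759 + 2*(22*sqrt(22))) = sqrt(7759 + 44*sqrt(22))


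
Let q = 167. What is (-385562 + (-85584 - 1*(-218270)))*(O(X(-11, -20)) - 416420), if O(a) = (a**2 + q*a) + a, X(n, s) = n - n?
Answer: 105302623920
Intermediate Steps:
X(n, s) = 0
O(a) = a**2 + 168*a (O(a) = (a**2 + 167*a) + a = a**2 + 168*a)
(-385562 + (-85584 - 1*(-218270)))*(O(X(-11, -20)) - 416420) = (-385562 + (-85584 - 1*(-218270)))*(0*(168 + 0) - 416420) = (-385562 + (-85584 + 218270))*(0*168 - 416420) = (-385562 + 132686)*(0 - 416420) = -252876*(-416420) = 105302623920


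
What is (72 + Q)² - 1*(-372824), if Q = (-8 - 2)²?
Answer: 402408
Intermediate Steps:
Q = 100 (Q = (-10)² = 100)
(72 + Q)² - 1*(-372824) = (72 + 100)² - 1*(-372824) = 172² + 372824 = 29584 + 372824 = 402408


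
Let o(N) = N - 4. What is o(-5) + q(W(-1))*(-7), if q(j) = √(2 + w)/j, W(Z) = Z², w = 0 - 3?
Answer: -9 - 7*I ≈ -9.0 - 7.0*I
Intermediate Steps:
o(N) = -4 + N
w = -3
q(j) = I/j (q(j) = √(2 - 3)/j = √(-1)/j = I/j)
o(-5) + q(W(-1))*(-7) = (-4 - 5) + (I/((-1)²))*(-7) = -9 + (I/1)*(-7) = -9 + (I*1)*(-7) = -9 + I*(-7) = -9 - 7*I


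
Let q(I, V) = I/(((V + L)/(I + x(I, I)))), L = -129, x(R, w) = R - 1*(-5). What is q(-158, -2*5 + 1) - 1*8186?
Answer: -589403/69 ≈ -8542.1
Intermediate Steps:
x(R, w) = 5 + R (x(R, w) = R + 5 = 5 + R)
q(I, V) = I*(5 + 2*I)/(-129 + V) (q(I, V) = I/(((V - 129)/(I + (5 + I)))) = I/(((-129 + V)/(5 + 2*I))) = I*((5 + 2*I)/(-129 + V)) = I*(5 + 2*I)/(-129 + V))
q(-158, -2*5 + 1) - 1*8186 = -158*(5 + 2*(-158))/(-129 + (-2*5 + 1)) - 1*8186 = -158*(5 - 316)/(-129 + (-10 + 1)) - 8186 = -158*(-311)/(-129 - 9) - 8186 = -158*(-311)/(-138) - 8186 = -158*(-1/138)*(-311) - 8186 = -24569/69 - 8186 = -589403/69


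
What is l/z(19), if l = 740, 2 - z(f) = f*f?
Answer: -740/359 ≈ -2.0613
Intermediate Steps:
z(f) = 2 - f**2 (z(f) = 2 - f*f = 2 - f**2)
l/z(19) = 740/(2 - 1*19**2) = 740/(2 - 1*361) = 740/(2 - 361) = 740/(-359) = 740*(-1/359) = -740/359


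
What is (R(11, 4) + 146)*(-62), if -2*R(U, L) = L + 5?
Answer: -8773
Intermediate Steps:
R(U, L) = -5/2 - L/2 (R(U, L) = -(L + 5)/2 = -(5 + L)/2 = -5/2 - L/2)
(R(11, 4) + 146)*(-62) = ((-5/2 - 1/2*4) + 146)*(-62) = ((-5/2 - 2) + 146)*(-62) = (-9/2 + 146)*(-62) = (283/2)*(-62) = -8773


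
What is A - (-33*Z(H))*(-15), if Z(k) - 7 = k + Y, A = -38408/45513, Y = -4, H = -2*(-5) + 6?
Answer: -428088173/45513 ≈ -9405.8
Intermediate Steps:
H = 16 (H = 10 + 6 = 16)
A = -38408/45513 (A = -38408*1/45513 = -38408/45513 ≈ -0.84389)
Z(k) = 3 + k (Z(k) = 7 + (k - 4) = 7 + (-4 + k) = 3 + k)
A - (-33*Z(H))*(-15) = -38408/45513 - (-33*(3 + 16))*(-15) = -38408/45513 - (-33*19)*(-15) = -38408/45513 - (-627)*(-15) = -38408/45513 - 1*9405 = -38408/45513 - 9405 = -428088173/45513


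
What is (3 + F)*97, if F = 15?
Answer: 1746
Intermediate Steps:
(3 + F)*97 = (3 + 15)*97 = 18*97 = 1746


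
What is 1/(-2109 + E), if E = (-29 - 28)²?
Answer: 1/1140 ≈ 0.00087719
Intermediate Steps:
E = 3249 (E = (-57)² = 3249)
1/(-2109 + E) = 1/(-2109 + 3249) = 1/1140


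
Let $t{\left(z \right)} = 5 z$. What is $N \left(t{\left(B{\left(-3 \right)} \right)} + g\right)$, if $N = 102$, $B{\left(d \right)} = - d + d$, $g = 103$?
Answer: $10506$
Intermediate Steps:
$B{\left(d \right)} = 0$
$N \left(t{\left(B{\left(-3 \right)} \right)} + g\right) = 102 \left(5 \cdot 0 + 103\right) = 102 \left(0 + 103\right) = 102 \cdot 103 = 10506$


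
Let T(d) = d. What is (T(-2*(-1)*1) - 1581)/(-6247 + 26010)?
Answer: -1579/19763 ≈ -0.079897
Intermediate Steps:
(T(-2*(-1)*1) - 1581)/(-6247 + 26010) = (-2*(-1)*1 - 1581)/(-6247 + 26010) = (2*1 - 1581)/19763 = (2 - 1581)*(1/19763) = -1579*1/19763 = -1579/19763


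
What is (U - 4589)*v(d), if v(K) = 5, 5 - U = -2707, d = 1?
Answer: -9385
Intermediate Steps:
U = 2712 (U = 5 - 1*(-2707) = 5 + 2707 = 2712)
(U - 4589)*v(d) = (2712 - 4589)*5 = -1877*5 = -9385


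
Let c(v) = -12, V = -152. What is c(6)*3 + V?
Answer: -188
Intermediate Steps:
c(6)*3 + V = -12*3 - 152 = -36 - 152 = -188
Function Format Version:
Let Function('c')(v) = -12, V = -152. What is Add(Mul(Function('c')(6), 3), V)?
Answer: -188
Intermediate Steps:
Add(Mul(Function('c')(6), 3), V) = Add(Mul(-12, 3), -152) = Add(-36, -152) = -188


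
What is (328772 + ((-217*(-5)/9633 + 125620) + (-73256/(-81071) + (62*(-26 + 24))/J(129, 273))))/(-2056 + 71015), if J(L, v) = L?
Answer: 15259007098318133/2315722422790491 ≈ 6.5893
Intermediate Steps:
(328772 + ((-217*(-5)/9633 + 125620) + (-73256/(-81071) + (62*(-26 + 24))/J(129, 273))))/(-2056 + 71015) = (328772 + ((-217*(-5)/9633 + 125620) + (-73256/(-81071) + (62*(-26 + 24))/129)))/(-2056 + 71015) = (328772 + ((1085*(1/9633) + 125620) + (-73256*(-1/81071) + (62*(-2))*(1/129))))/68959 = (328772 + ((1085/9633 + 125620) + (73256/81071 - 124*1/129)))*(1/68959) = (328772 + (1210098545/9633 + (73256/81071 - 124/129)))*(1/68959) = (328772 + (1210098545/9633 - 602780/10458159))*(1/68959) = (328772 + 4218465727566305/33581148549)*(1/68959) = (15259007098318133/33581148549)*(1/68959) = 15259007098318133/2315722422790491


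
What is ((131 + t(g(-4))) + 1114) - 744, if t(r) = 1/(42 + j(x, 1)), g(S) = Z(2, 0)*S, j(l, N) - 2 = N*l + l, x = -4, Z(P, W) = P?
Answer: 18037/36 ≈ 501.03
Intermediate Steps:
j(l, N) = 2 + l + N*l (j(l, N) = 2 + (N*l + l) = 2 + (l + N*l) = 2 + l + N*l)
g(S) = 2*S
t(r) = 1/36 (t(r) = 1/(42 + (2 - 4 + 1*(-4))) = 1/(42 + (2 - 4 - 4)) = 1/(42 - 6) = 1/36)
((131 + t(g(-4))) + 1114) - 744 = ((131 + 1/36) + 1114) - 744 = (4717/36 + 1114) - 744 = 44821/36 - 744 = 18037/36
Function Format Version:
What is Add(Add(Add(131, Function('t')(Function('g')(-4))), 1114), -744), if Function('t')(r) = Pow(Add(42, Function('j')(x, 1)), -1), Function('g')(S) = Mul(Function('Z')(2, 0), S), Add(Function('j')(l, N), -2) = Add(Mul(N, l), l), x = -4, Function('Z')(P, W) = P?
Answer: Rational(18037, 36) ≈ 501.03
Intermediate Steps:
Function('j')(l, N) = Add(2, l, Mul(N, l)) (Function('j')(l, N) = Add(2, Add(Mul(N, l), l)) = Add(2, Add(l, Mul(N, l))) = Add(2, l, Mul(N, l)))
Function('g')(S) = Mul(2, S)
Function('t')(r) = Rational(1, 36) (Function('t')(r) = Pow(Add(42, Add(2, -4, Mul(1, -4))), -1) = Pow(Add(42, Add(2, -4, -4)), -1) = Pow(Add(42, -6), -1) = Pow(36, -1) = Rational(1, 36))
Add(Add(Add(131, Function('t')(Function('g')(-4))), 1114), -744) = Add(Add(Add(131, Rational(1, 36)), 1114), -744) = Add(Add(Rational(4717, 36), 1114), -744) = Add(Rational(44821, 36), -744) = Rational(18037, 36)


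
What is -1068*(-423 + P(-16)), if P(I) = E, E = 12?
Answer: 438948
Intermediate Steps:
P(I) = 12
-1068*(-423 + P(-16)) = -1068*(-423 + 12) = -1068*(-411) = 438948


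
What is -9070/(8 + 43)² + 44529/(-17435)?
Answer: -273955379/45348435 ≈ -6.0411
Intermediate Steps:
-9070/(8 + 43)² + 44529/(-17435) = -9070/(51²) + 44529*(-1/17435) = -9070/2601 - 44529/17435 = -273955379/45348435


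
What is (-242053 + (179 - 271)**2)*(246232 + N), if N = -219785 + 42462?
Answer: -16096384401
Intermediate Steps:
N = -177323
(-242053 + (179 - 271)**2)*(246232 + N) = (-242053 + (179 - 271)**2)*(246232 - 177323) = (-242053 + (-92)**2)*68909 = (-242053 + 8464)*68909 = -233589*68909 = -16096384401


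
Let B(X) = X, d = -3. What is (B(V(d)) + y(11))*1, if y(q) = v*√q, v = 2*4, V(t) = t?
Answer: -3 + 8*√11 ≈ 23.533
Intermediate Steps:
v = 8
y(q) = 8*√q
(B(V(d)) + y(11))*1 = (-3 + 8*√11)*1 = -3 + 8*√11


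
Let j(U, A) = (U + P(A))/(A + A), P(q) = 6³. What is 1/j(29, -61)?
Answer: -122/245 ≈ -0.49796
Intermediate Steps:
P(q) = 216
j(U, A) = (216 + U)/(2*A) (j(U, A) = (U + 216)/(A + A) = (216 + U)/((2*A)) = (216 + U)*(1/(2*A)) = (216 + U)/(2*A))
1/j(29, -61) = 1/((½)*(216 + 29)/(-61)) = 1/((½)*(-1/61)*245) = 1/(-245/122) = -122/245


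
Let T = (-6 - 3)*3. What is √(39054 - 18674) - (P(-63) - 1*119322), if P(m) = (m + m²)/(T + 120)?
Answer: 119280 + 2*√5095 ≈ 1.1942e+5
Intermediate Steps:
T = -27 (T = -9*3 = -27)
P(m) = m/93 + m²/93 (P(m) = (m + m²)/(-27 + 120) = (m + m²)/93 = (m + m²)*(1/93) = m/93 + m²/93)
√(39054 - 18674) - (P(-63) - 1*119322) = √(39054 - 18674) - ((1/93)*(-63)*(1 - 63) - 1*119322) = √20380 - ((1/93)*(-63)*(-62) - 119322) = 2*√5095 - (42 - 119322) = 2*√5095 - 1*(-119280) = 2*√5095 + 119280 = 119280 + 2*√5095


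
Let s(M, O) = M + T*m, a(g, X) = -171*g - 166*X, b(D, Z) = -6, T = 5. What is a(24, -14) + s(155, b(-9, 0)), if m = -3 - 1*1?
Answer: -1645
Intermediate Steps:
m = -4 (m = -3 - 1 = -4)
s(M, O) = -20 + M (s(M, O) = M + 5*(-4) = M - 20 = -20 + M)
a(24, -14) + s(155, b(-9, 0)) = (-171*24 - 166*(-14)) + (-20 + 155) = (-4104 + 2324) + 135 = -1780 + 135 = -1645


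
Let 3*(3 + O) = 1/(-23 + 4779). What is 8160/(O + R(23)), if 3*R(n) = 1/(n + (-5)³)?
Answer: -5937770880/2185331 ≈ -2717.1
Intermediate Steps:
R(n) = 1/(3*(-125 + n)) (R(n) = 1/(3*(n + (-5)³)) = 1/(3*(n - 125)) = 1/(3*(-125 + n)))
O = -42803/14268 (O = -3 + 1/(3*(-23 + 4779)) = -3 + (⅓)/4756 = -3 + (⅓)*(1/4756) = -3 + 1/14268 = -42803/14268 ≈ -2.9999)
8160/(O + R(23)) = 8160/(-42803/14268 + 1/(3*(-125 + 23))) = 8160/(-42803/14268 + (⅓)/(-102)) = 8160/(-42803/14268 + (⅓)*(-1/102)) = 8160/(-42803/14268 - 1/306) = 8160/(-2185331/727668) = 8160*(-727668/2185331) = -5937770880/2185331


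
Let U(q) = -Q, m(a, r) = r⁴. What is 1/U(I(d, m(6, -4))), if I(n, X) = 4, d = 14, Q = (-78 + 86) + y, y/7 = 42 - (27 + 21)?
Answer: 1/34 ≈ 0.029412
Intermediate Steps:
y = -42 (y = 7*(42 - (27 + 21)) = 7*(42 - 1*48) = 7*(42 - 48) = 7*(-6) = -42)
Q = -34 (Q = (-78 + 86) - 42 = 8 - 42 = -34)
U(q) = 34 (U(q) = -1*(-34) = 34)
1/U(I(d, m(6, -4))) = 1/34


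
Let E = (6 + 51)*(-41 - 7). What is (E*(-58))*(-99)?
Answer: -15710112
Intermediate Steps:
E = -2736 (E = 57*(-48) = -2736)
(E*(-58))*(-99) = -2736*(-58)*(-99) = 158688*(-99) = -15710112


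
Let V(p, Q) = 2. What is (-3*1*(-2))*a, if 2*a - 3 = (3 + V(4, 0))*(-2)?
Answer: -21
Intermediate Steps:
a = -7/2 (a = 3/2 + ((3 + 2)*(-2))/2 = 3/2 + (5*(-2))/2 = 3/2 + (½)*(-10) = 3/2 - 5 = -7/2 ≈ -3.5000)
(-3*1*(-2))*a = (-3*1*(-2))*(-7/2) = -3*(-2)*(-7/2) = 6*(-7/2) = -21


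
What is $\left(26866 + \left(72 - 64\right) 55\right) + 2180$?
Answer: $29486$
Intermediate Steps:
$\left(26866 + \left(72 - 64\right) 55\right) + 2180 = \left(26866 + 8 \cdot 55\right) + 2180 = \left(26866 + 440\right) + 2180 = 27306 + 2180 = 29486$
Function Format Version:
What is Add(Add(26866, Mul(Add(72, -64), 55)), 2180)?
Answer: 29486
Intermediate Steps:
Add(Add(26866, Mul(Add(72, -64), 55)), 2180) = Add(Add(26866, Mul(8, 55)), 2180) = Add(Add(26866, 440), 2180) = Add(27306, 2180) = 29486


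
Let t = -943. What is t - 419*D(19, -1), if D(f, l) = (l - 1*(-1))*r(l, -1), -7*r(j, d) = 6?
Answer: -943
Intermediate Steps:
r(j, d) = -6/7 (r(j, d) = -1/7*6 = -6/7)
D(f, l) = -6/7 - 6*l/7 (D(f, l) = (l - 1*(-1))*(-6/7) = (l + 1)*(-6/7) = (1 + l)*(-6/7) = -6/7 - 6*l/7)
t - 419*D(19, -1) = -943 - 419*(-6/7 - 6/7*(-1)) = -943 - 419*(-6/7 + 6/7) = -943 - 419*0 = -943 + 0 = -943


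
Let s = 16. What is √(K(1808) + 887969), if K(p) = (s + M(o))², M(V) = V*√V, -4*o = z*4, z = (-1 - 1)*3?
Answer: √(888441 + 192*√6) ≈ 942.82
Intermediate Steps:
z = -6 (z = -2*3 = -6)
o = 6 (o = -(-3)*4/2 = -¼*(-24) = 6)
M(V) = V^(3/2)
K(p) = (16 + 6*√6)² (K(p) = (16 + 6^(3/2))² = (16 + 6*√6)²)
√(K(1808) + 887969) = √((472 + 192*√6) + 887969) = √(888441 + 192*√6)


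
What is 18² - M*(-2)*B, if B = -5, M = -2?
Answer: 344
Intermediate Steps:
18² - M*(-2)*B = 18² - (-2*(-2))*(-5) = 324 - 4*(-5) = 324 - 1*(-20) = 324 + 20 = 344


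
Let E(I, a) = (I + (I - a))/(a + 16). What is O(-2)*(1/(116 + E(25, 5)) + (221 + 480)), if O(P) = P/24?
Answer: -289867/4962 ≈ -58.417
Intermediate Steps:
E(I, a) = (-a + 2*I)/(16 + a)
O(P) = P/24 (O(P) = P*(1/24) = P/24)
O(-2)*(1/(116 + E(25, 5)) + (221 + 480)) = ((1/24)*(-2))*(1/(116 + (-1*5 + 2*25)/(16 + 5)) + (221 + 480)) = -(1/(116 + (-5 + 50)/21) + 701)/12 = -(1/(116 + (1/21)*45) + 701)/12 = -(1/(116 + 15/7) + 701)/12 = -(1/(827/7) + 701)/12 = -(7/827 + 701)/12 = -1/12*579734/827 = -289867/4962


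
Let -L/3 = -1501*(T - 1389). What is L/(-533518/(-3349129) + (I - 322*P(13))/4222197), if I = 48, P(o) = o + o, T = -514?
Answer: -17310637575552575331/317819992750 ≈ -5.4467e+7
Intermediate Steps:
P(o) = 2*o
L = -8569209 (L = -(-4503)*(-514 - 1389) = -(-4503)*(-1903) = -3*2856403 = -8569209)
L/(-533518/(-3349129) + (I - 322*P(13))/4222197) = -8569209/(-533518/(-3349129) + (48 - 644*13)/4222197) = -8569209/(-533518*(-1/3349129) + (48 - 322*26)*(1/4222197)) = -8569209/(533518/3349129 + (48 - 8372)*(1/4222197)) = -8569209/(533518/3349129 - 8324*1/4222197) = -8569209/(533518/3349129 - 8324/4222197) = -8569209/317819992750/2020097488059 = -8569209*2020097488059/317819992750 = -17310637575552575331/317819992750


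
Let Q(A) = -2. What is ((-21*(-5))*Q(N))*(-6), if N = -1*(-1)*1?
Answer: 1260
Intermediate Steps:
N = 1 (N = 1*1 = 1)
((-21*(-5))*Q(N))*(-6) = (-21*(-5)*(-2))*(-6) = (105*(-2))*(-6) = -210*(-6) = 1260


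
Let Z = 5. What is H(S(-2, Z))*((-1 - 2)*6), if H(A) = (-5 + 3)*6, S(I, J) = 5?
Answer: 216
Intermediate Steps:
H(A) = -12 (H(A) = -2*6 = -12)
H(S(-2, Z))*((-1 - 2)*6) = -12*(-1 - 2)*6 = -(-36)*6 = -12*(-18) = 216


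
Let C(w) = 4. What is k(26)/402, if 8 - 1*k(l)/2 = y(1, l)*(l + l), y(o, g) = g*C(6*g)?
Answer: -1800/67 ≈ -26.866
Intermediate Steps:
y(o, g) = 4*g (y(o, g) = g*4 = 4*g)
k(l) = 16 - 16*l² (k(l) = 16 - 2*4*l*(l + l) = 16 - 2*4*l*2*l = 16 - 16*l²)
k(26)/402 = (16 - 16*26²)/402 = (16 - 16*676)*(1/402) = (16 - 10816)*(1/402) = -10800*1/402 = -1800/67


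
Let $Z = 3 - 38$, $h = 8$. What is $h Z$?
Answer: $-280$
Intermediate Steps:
$Z = -35$ ($Z = 3 - 38 = -35$)
$h Z = 8 \left(-35\right) = -280$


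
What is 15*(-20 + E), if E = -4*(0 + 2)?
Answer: -420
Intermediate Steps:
E = -8 (E = -4*2 = -8)
15*(-20 + E) = 15*(-20 - 8) = 15*(-28) = -420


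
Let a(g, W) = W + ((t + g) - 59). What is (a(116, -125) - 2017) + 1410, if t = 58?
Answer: -617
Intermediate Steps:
a(g, W) = -1 + W + g (a(g, W) = W + ((58 + g) - 59) = W + (-1 + g) = -1 + W + g)
(a(116, -125) - 2017) + 1410 = ((-1 - 125 + 116) - 2017) + 1410 = (-10 - 2017) + 1410 = -2027 + 1410 = -617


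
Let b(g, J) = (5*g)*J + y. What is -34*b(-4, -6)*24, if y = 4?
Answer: -101184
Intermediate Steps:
b(g, J) = 4 + 5*J*g (b(g, J) = (5*g)*J + 4 = 5*J*g + 4 = 4 + 5*J*g)
-34*b(-4, -6)*24 = -34*(4 + 5*(-6)*(-4))*24 = -34*(4 + 120)*24 = -34*124*24 = -4216*24 = -101184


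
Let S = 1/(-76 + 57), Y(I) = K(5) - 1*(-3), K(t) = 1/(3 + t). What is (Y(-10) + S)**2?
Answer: 218089/23104 ≈ 9.4395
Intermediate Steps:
Y(I) = 25/8 (Y(I) = 1/(3 + 5) - 1*(-3) = 1/8 + 3 = 25/8)
S = -1/19 (S = 1/(-19) = -1/19 ≈ -0.052632)
(Y(-10) + S)**2 = (25/8 - 1/19)**2 = (467/152)**2 = 218089/23104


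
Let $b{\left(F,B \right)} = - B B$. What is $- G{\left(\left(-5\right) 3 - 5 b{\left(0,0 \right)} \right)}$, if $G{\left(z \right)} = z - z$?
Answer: $0$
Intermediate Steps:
$b{\left(F,B \right)} = - B^{2}$
$G{\left(z \right)} = 0$
$- G{\left(\left(-5\right) 3 - 5 b{\left(0,0 \right)} \right)} = \left(-1\right) 0 = 0$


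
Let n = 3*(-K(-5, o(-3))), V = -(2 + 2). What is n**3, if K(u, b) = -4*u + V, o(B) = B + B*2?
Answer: -110592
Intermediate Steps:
V = -4 (V = -1*4 = -4)
o(B) = 3*B (o(B) = B + 2*B = 3*B)
K(u, b) = -4 - 4*u (K(u, b) = -4*u - 4 = -4 - 4*u)
n = -48 (n = 3*(-(-4 - 4*(-5))) = 3*(-(-4 + 20)) = 3*(-1*16) = 3*(-16) = -48)
n**3 = (-48)**3 = -110592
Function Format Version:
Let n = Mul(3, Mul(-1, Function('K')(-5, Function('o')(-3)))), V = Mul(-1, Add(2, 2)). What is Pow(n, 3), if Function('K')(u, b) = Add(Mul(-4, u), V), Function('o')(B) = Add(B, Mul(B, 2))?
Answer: -110592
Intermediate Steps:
V = -4 (V = Mul(-1, 4) = -4)
Function('o')(B) = Mul(3, B) (Function('o')(B) = Add(B, Mul(2, B)) = Mul(3, B))
Function('K')(u, b) = Add(-4, Mul(-4, u)) (Function('K')(u, b) = Add(Mul(-4, u), -4) = Add(-4, Mul(-4, u)))
n = -48 (n = Mul(3, Mul(-1, Add(-4, Mul(-4, -5)))) = Mul(3, Mul(-1, Add(-4, 20))) = Mul(3, Mul(-1, 16)) = Mul(3, -16) = -48)
Pow(n, 3) = Pow(-48, 3) = -110592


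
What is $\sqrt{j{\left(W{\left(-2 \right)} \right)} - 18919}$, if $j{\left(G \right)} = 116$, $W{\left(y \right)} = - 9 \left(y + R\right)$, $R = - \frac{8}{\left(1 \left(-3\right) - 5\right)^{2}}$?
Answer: $i \sqrt{18803} \approx 137.12 i$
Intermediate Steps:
$R = - \frac{1}{8}$ ($R = - \frac{8}{\left(-3 - 5\right)^{2}} = - \frac{8}{\left(-8\right)^{2}} = - \frac{8}{64} = \left(-8\right) \frac{1}{64} = - \frac{1}{8} \approx -0.125$)
$W{\left(y \right)} = \frac{9}{8} - 9 y$ ($W{\left(y \right)} = - 9 \left(y - \frac{1}{8}\right) = - 9 \left(- \frac{1}{8} + y\right) = \frac{9}{8} - 9 y$)
$\sqrt{j{\left(W{\left(-2 \right)} \right)} - 18919} = \sqrt{116 - 18919} = \sqrt{-18803} = i \sqrt{18803}$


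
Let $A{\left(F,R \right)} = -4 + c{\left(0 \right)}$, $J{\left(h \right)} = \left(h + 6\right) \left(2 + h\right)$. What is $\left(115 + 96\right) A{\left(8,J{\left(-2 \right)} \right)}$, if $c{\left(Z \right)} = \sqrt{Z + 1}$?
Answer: $-633$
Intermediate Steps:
$c{\left(Z \right)} = \sqrt{1 + Z}$
$J{\left(h \right)} = \left(2 + h\right) \left(6 + h\right)$ ($J{\left(h \right)} = \left(6 + h\right) \left(2 + h\right) = \left(2 + h\right) \left(6 + h\right)$)
$A{\left(F,R \right)} = -3$ ($A{\left(F,R \right)} = -4 + \sqrt{1 + 0} = -4 + \sqrt{1} = -4 + 1 = -3$)
$\left(115 + 96\right) A{\left(8,J{\left(-2 \right)} \right)} = \left(115 + 96\right) \left(-3\right) = 211 \left(-3\right) = -633$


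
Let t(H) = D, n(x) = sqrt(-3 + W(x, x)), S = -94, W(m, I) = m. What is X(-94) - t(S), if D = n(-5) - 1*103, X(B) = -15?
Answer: 88 - 2*I*sqrt(2) ≈ 88.0 - 2.8284*I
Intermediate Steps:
n(x) = sqrt(-3 + x)
D = -103 + 2*I*sqrt(2) (D = sqrt(-3 - 5) - 1*103 = sqrt(-8) - 103 = 2*I*sqrt(2) - 103 = -103 + 2*I*sqrt(2) ≈ -103.0 + 2.8284*I)
t(H) = -103 + 2*I*sqrt(2)
X(-94) - t(S) = -15 - (-103 + 2*I*sqrt(2)) = -15 + (103 - 2*I*sqrt(2)) = 88 - 2*I*sqrt(2)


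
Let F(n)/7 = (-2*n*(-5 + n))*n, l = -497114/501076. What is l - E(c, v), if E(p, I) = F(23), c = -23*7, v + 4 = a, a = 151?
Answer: 33398471147/250538 ≈ 1.3331e+5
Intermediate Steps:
l = -248557/250538 (l = -497114/501076 = -1*248557/250538 = -248557/250538 ≈ -0.99209)
v = 147 (v = -4 + 151 = 147)
F(n) = -14*n**2*(-5 + n) (F(n) = 7*((-2*n*(-5 + n))*n) = 7*(-2*n**2*(-5 + n)) = -14*n**2*(-5 + n))
c = -161
E(p, I) = -133308 (E(p, I) = 14*23**2*(5 - 1*23) = 14*529*(5 - 23) = 14*529*(-18) = -133308)
l - E(c, v) = -248557/250538 - 1*(-133308) = -248557/250538 + 133308 = 33398471147/250538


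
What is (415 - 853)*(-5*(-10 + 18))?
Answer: 17520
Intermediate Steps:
(415 - 853)*(-5*(-10 + 18)) = -(-2190)*8 = -438*(-40) = 17520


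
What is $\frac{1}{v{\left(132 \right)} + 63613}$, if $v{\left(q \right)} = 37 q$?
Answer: $\frac{1}{68497} \approx 1.4599 \cdot 10^{-5}$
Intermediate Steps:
$\frac{1}{v{\left(132 \right)} + 63613} = \frac{1}{37 \cdot 132 + 63613} = \frac{1}{4884 + 63613} = \frac{1}{68497}$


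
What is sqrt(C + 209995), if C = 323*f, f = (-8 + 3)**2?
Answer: 3*sqrt(24230) ≈ 466.98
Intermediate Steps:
f = 25 (f = (-5)**2 = 25)
C = 8075 (C = 323*25 = 8075)
sqrt(C + 209995) = sqrt(8075 + 209995) = sqrt(218070) = 3*sqrt(24230)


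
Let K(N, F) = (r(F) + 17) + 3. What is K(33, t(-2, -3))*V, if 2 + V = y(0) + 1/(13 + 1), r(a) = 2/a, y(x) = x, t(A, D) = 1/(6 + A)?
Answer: -54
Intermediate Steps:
V = -27/14 (V = -2 + (0 + 1/(13 + 1)) = -2 + (0 + 1/14) = -2 + 1/14 = -27/14 ≈ -1.9286)
K(N, F) = 20 + 2/F (K(N, F) = (2/F + 17) + 3 = (17 + 2/F) + 3 = 20 + 2/F)
K(33, t(-2, -3))*V = (20 + 2/(1/(6 - 2)))*(-27/14) = (20 + 2/(1/4))*(-27/14) = (20 + 2/(¼))*(-27/14) = (20 + 2*4)*(-27/14) = (20 + 8)*(-27/14) = 28*(-27/14) = -54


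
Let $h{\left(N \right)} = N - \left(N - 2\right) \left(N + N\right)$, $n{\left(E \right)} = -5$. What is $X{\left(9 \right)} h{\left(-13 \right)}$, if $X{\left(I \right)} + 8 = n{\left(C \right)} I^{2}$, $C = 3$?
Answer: $166439$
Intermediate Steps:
$X{\left(I \right)} = -8 - 5 I^{2}$
$h{\left(N \right)} = N - 2 N \left(-2 + N\right)$ ($h{\left(N \right)} = N - \left(-2 + N\right) 2 N = N - 2 N \left(-2 + N\right)$)
$X{\left(9 \right)} h{\left(-13 \right)} = \left(-8 - 5 \cdot 9^{2}\right) \left(- 13 \left(5 - -26\right)\right) = \left(-8 - 405\right) \left(- 13 \left(5 + 26\right)\right) = \left(-8 - 405\right) \left(\left(-13\right) 31\right) = \left(-413\right) \left(-403\right) = 166439$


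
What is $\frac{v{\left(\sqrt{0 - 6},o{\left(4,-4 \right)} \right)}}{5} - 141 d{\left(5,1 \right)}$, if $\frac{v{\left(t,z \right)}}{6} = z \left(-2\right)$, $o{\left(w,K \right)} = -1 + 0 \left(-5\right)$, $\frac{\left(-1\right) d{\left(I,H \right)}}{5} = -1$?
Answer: $- \frac{3513}{5} \approx -702.6$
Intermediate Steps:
$d{\left(I,H \right)} = 5$ ($d{\left(I,H \right)} = \left(-5\right) \left(-1\right) = 5$)
$o{\left(w,K \right)} = -1$ ($o{\left(w,K \right)} = -1 + 0 = -1$)
$v{\left(t,z \right)} = - 12 z$ ($v{\left(t,z \right)} = 6 z \left(-2\right) = 6 \left(- 2 z\right) = - 12 z$)
$\frac{v{\left(\sqrt{0 - 6},o{\left(4,-4 \right)} \right)}}{5} - 141 d{\left(5,1 \right)} = \frac{\left(-12\right) \left(-1\right)}{5} - 705 = 12 \cdot \frac{1}{5} - 705 = \frac{12}{5} - 705 = - \frac{3513}{5}$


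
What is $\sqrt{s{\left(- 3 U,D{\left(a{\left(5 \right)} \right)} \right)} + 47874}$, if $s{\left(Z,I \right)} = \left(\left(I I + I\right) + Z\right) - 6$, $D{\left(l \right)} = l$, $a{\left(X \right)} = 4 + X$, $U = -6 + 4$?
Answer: $2 \sqrt{11991} \approx 219.01$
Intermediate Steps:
$U = -2$
$s{\left(Z,I \right)} = -6 + I + Z + I^{2}$ ($s{\left(Z,I \right)} = \left(\left(I^{2} + I\right) + Z\right) - 6 = \left(\left(I + I^{2}\right) + Z\right) - 6 = \left(I + Z + I^{2}\right) - 6 = -6 + I + Z + I^{2}$)
$\sqrt{s{\left(- 3 U,D{\left(a{\left(5 \right)} \right)} \right)} + 47874} = \sqrt{\left(-6 + \left(4 + 5\right) - -6 + \left(4 + 5\right)^{2}\right) + 47874} = \sqrt{\left(-6 + 9 + 6 + 9^{2}\right) + 47874} = \sqrt{\left(-6 + 9 + 6 + 81\right) + 47874} = \sqrt{90 + 47874} = \sqrt{47964} = 2 \sqrt{11991}$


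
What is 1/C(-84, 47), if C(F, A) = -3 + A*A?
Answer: 1/2206 ≈ 0.00045331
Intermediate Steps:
C(F, A) = -3 + A**2
1/C(-84, 47) = 1/(-3 + 47**2) = 1/(-3 + 2209) = 1/2206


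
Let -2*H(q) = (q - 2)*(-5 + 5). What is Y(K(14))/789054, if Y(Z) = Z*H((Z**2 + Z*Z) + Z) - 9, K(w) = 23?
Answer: -3/263018 ≈ -1.1406e-5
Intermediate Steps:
H(q) = 0 (H(q) = -(q - 2)*(-5 + 5)/2 = -(-2 + q)*0/2 = -1/2*0 = 0)
Y(Z) = -9 (Y(Z) = Z*0 - 9 = 0 - 9 = -9)
Y(K(14))/789054 = -9/789054 = -9*1/789054 = -3/263018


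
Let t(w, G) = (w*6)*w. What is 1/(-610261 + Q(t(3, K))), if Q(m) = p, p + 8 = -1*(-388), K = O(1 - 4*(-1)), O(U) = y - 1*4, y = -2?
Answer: -1/609881 ≈ -1.6397e-6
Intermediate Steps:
O(U) = -6 (O(U) = -2 - 1*4 = -2 - 4 = -6)
K = -6
t(w, G) = 6*w² (t(w, G) = (6*w)*w = 6*w²)
p = 380 (p = -8 - 1*(-388) = -8 + 388 = 380)
Q(m) = 380
1/(-610261 + Q(t(3, K))) = 1/(-610261 + 380) = 1/(-609881) = -1/609881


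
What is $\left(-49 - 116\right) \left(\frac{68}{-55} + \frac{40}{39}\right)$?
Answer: $\frac{452}{13} \approx 34.769$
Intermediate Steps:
$\left(-49 - 116\right) \left(\frac{68}{-55} + \frac{40}{39}\right) = - 165 \left(68 \left(- \frac{1}{55}\right) + 40 \cdot \frac{1}{39}\right) = - 165 \left(- \frac{68}{55} + \frac{40}{39}\right) = \left(-165\right) \left(- \frac{452}{2145}\right) = \frac{452}{13}$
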